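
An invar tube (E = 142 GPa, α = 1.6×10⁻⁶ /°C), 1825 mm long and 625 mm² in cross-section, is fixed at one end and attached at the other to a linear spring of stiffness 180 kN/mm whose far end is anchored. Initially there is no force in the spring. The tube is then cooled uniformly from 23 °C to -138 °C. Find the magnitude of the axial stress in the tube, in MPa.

The unrestrained thermal change is αΔT L = 1.6×10⁻⁶ × 161 × 1825 = 0.4701 mm.
Let P be the tensile force in the spring. The tube extends elastically by PL/(AE) and the spring stretches by P/k; together these equal δ_free.
P [ L/(AE) + 1/k ] = δ_free → P [ 1825/(625×142×10³) + 1/(180×10³) ] = 0.4701.
P = 0.4701 / 2.612×10⁻⁵ = 18000 N.
σ = P/A = 18000/625 = 28.8 MPa.

σ ≈ 28.8 MPa (tensile)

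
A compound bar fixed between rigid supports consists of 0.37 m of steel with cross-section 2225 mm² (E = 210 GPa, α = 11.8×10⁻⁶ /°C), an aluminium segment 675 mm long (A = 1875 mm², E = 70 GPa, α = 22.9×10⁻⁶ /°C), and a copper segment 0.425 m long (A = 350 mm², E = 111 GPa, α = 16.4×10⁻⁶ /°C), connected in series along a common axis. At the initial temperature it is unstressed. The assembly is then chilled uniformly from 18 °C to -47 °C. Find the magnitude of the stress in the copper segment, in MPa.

σ ≈ 295 MPa (tensile)

With the walls removed the bar would change length by δ_free = Σ αᵢΔT Lᵢ = 11.8×10⁻⁶×65×370 + 22.9×10⁻⁶×65×675 + 16.4×10⁻⁶×65×425 = 1.742 mm.
The walls prevent any net length change, so an axial force P (same in every segment) develops. Compatibility: P · Σ Lᵢ/(AᵢEᵢ) = δ_free.
The series flexibility is Σ Lᵢ/(AᵢEᵢ) = 370/(2225×210×10³) + 675/(1875×70×10³) + 425/(350×111×10³) = 1.687×10⁻⁵ mm/N.
So P = 1.742 / 1.687×10⁻⁵ = 103.2 kN, tensile.
σ_{copper} = P / A = 103200 / 350 = 294.9 MPa.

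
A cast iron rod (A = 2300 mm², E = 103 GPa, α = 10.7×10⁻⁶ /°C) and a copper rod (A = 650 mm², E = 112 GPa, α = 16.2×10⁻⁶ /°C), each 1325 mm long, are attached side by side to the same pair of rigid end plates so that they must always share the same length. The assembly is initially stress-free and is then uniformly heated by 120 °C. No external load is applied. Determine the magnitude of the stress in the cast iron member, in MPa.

σ ≈ 16 MPa (tensile)

The copper has the larger α, so on heating it would change length more than the cast iron if both were free. The rigid plates force a common final length, so the copper is put into compression and the cast iron into tension, with equal and opposite forces P (no external load).
Compatibility of the two members (thermal + elastic change equal): (α₁ − α₂)ΔT = P·[1/(A₁E₁) + 1/(A₂E₂)].
|α₁ − α₂|·ΔT = 5.5×10⁻⁶ × 120 = 0.00066.
1/(A₁E₁) + 1/(A₂E₂) = 1/(2300×103×10³) + 1/(650×112×10³) = 1.796×10⁻⁸ N⁻¹.
So P = 0.00066 / 1.796×10⁻⁸ = 36.75 kN.
σ_{cast iron} = P/A₁ = 36750/2300 = 15.98 MPa, tensile.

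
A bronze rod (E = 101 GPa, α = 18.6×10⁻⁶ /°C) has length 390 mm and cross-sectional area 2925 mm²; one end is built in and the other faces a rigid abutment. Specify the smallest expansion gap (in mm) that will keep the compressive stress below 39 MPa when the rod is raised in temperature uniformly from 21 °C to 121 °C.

g ≈ 0.575 mm

Free expansion if unrestrained: δ_free = αΔT L = 18.6×10⁻⁶ × 100 × 390 = 0.7254 mm.
A stress of 39 MPa corresponds to the wall pushing the rod back by σL/E = 39×390/(101×10³) = 0.1506 mm.
The gap must absorb the remainder: g_min = 0.7254 − 0.1506 = 0.5748 mm.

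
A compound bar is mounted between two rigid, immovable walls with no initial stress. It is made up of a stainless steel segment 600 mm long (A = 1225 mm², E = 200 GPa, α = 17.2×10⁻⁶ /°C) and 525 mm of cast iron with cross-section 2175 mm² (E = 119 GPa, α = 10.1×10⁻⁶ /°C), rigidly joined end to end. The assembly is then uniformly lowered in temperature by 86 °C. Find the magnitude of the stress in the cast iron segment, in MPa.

With the walls removed the bar would change length by δ_free = Σ αᵢΔT Lᵢ = 17.2×10⁻⁶×86×600 + 10.1×10⁻⁶×86×525 = 1.344 mm.
The walls prevent any net length change, so an axial force P (same in every segment) develops. Compatibility: P · Σ Lᵢ/(AᵢEᵢ) = δ_free.
The series flexibility is Σ Lᵢ/(AᵢEᵢ) = 600/(1225×200×10³) + 525/(2175×119×10³) = 4.477×10⁻⁶ mm/N.
P = 1.344 / 4.477×10⁻⁶ = 300100 N = 300.1 kN, tensile.
σ_{cast iron} = P / A = 300100 / 2175 = 138 MPa.

σ ≈ 138 MPa (tensile)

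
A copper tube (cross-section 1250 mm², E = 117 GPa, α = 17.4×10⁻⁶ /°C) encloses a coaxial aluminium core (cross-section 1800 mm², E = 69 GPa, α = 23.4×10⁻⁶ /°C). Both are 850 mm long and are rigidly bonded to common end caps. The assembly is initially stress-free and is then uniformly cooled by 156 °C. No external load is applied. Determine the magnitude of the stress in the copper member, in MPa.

Equilibrium of a rigid end plate with no external load gives equal and opposite internal forces ±P in the two members. Since α_{aluminium} > α_{copper}, cooling drives the aluminium into tension and the copper into compression.
Compatibility of the two members (thermal + elastic change equal): (α₁ − α₂)ΔT = P·[1/(A₁E₁) + 1/(A₂E₂)].
|α₁ − α₂|·ΔT = 6×10⁻⁶ × 156 = 0.000936.
1/(A₁E₁) + 1/(A₂E₂) = 1/(1250×117×10³) + 1/(1800×69×10³) = 1.489×10⁻⁸ N⁻¹.
P = 0.000936 / 1.489×10⁻⁸ = 62860 N = 62.86 kN.
σ_{copper} = P/A₁ = 62860/1250 = 50.29 MPa, compressive.

σ ≈ 50.3 MPa (compressive)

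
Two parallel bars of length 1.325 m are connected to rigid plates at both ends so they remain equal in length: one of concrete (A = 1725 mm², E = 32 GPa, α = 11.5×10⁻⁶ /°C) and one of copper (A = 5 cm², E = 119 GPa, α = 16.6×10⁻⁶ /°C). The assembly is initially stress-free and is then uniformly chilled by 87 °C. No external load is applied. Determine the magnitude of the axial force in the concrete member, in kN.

P ≈ 12.7 kN (compressive in the concrete)

The copper has the larger α, so on cooling it would change length more than the concrete if both were free. The rigid plates force a common final length, so the copper is put into tension and the concrete into compression, with equal and opposite forces P (no external load).
Setting the final lengths equal and cancelling L: (α₁ − α₂)ΔT = P/(A₁E₁) + P/(A₂E₂).
|α₁ − α₂|·ΔT = 5.1×10⁻⁶ × 87 = 0.0004437.
1/(A₁E₁) + 1/(A₂E₂) = 1/(1725×32×10³) + 1/(500×119×10³) = 3.492×10⁻⁸ N⁻¹.
P = 0.0004437 / 3.492×10⁻⁸ = 12710 N = 12.71 kN.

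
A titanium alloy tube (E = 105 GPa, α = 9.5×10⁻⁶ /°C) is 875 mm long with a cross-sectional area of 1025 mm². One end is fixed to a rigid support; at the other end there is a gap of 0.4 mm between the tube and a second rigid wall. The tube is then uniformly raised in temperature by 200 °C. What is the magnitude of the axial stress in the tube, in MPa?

σ ≈ 151 MPa (compressive)

Free thermal elongation = αΔT L = 9.5×10⁻⁶ × 200 × 875 = 1.662 mm.
This exceeds the 0.4 mm gap, so the wall pushes back. The portion of expansion that must be recovered elastically is δ_free − gap = 1.662 − 0.4 = 1.262 mm.
So σ = E(δ_free − g)/L = 105×10³ × 1.262/875 = 151.5 MPa.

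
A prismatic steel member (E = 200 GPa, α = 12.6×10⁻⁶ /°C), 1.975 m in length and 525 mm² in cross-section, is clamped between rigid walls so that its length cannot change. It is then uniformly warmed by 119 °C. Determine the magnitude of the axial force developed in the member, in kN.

P ≈ 157 kN (compressive)

Full restraint means ε = 0, so the stress is σ = EαΔT = 200×10³ × 12.6×10⁻⁶ × 119 = 299.9 MPa.
Then P = σA = 299.9 × 525 mm² = 157.4 kN, compressive.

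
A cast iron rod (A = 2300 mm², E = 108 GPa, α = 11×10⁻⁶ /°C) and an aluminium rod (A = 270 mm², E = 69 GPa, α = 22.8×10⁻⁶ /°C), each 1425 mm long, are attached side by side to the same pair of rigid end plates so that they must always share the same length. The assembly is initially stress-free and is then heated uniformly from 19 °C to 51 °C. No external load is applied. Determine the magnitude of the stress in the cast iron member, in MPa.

σ ≈ 2.85 MPa (tensile)

The aluminium has the larger α, so on heating it would change length more than the cast iron if both were free. The rigid plates force a common final length, so the aluminium is put into compression and the cast iron into tension, with equal and opposite forces P (no external load).
Setting the final lengths equal and cancelling L: (α₁ − α₂)ΔT = P/(A₁E₁) + P/(A₂E₂).
|α₁ − α₂|·ΔT = 11.8×10⁻⁶ × 32 = 0.0003776.
1/(A₁E₁) + 1/(A₂E₂) = 1/(2300×108×10³) + 1/(270×69×10³) = 5.77×10⁻⁸ N⁻¹.
P = 0.0003776 / 5.77×10⁻⁸ = 6544 N = 6.544 kN.
σ_{cast iron} = P/A₁ = 6544/2300 = 2.845 MPa, tensile.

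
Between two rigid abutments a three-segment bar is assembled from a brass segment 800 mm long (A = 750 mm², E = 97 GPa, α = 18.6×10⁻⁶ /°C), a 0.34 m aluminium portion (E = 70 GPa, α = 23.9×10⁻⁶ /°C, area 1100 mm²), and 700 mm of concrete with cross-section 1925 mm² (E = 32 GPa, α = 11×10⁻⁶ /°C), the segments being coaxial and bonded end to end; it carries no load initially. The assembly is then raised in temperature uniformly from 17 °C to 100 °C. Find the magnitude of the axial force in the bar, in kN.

P ≈ 95.2 kN (compressive)

With the walls removed the bar would change length by δ_free = Σ αᵢΔT Lᵢ = 18.6×10⁻⁶×83×800 + 23.9×10⁻⁶×83×340 + 11×10⁻⁶×83×700 = 2.549 mm.
The rigid supports impose zero overall length change; the single axial force P common to all segments must satisfy P Σ Lᵢ/(AᵢEᵢ) = δ_free.
Σ Lᵢ/(AᵢEᵢ) = 800/(750×97×10³) + 340/(1100×70×10³) + 700/(1925×32×10³) = 2.678×10⁻⁵ mm/N.
So P = 2.549 / 2.678×10⁻⁵ = 95.18 kN, compressive.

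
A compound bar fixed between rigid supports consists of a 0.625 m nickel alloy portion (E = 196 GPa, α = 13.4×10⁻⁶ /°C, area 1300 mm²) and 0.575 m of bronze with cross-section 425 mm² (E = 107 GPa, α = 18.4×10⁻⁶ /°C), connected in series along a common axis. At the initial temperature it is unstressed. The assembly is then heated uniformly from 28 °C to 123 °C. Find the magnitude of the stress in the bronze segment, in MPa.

If the supports were absent, the total length change would be Σ αᵢΔT Lᵢ = 13.4×10⁻⁶×95×625 + 18.4×10⁻⁶×95×575 = 1.801 mm.
Since the ends are fixed, an axial force P builds up, equal in every segment, with P · Σ Lᵢ/(AᵢEᵢ) = δ_free.
Σ Lᵢ/(AᵢEᵢ) = 625/(1300×196×10³) + 575/(425×107×10³) = 1.51×10⁻⁵ mm/N.
Hence P = δ_free / Σ(L/AE) = 1.801/1.51×10⁻⁵ = 119.3 kN (compressive).
σ_{bronze} = P / A = 119300 / 425 = 280.6 MPa.

σ ≈ 281 MPa (compressive)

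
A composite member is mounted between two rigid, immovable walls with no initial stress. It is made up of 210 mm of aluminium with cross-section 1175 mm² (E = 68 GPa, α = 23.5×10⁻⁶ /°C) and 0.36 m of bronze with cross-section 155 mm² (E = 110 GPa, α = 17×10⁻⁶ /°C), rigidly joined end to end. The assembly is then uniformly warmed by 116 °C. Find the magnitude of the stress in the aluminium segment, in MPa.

If the supports were absent, the total length change would be Σ αᵢΔT Lᵢ = 23.5×10⁻⁶×116×210 + 17×10⁻⁶×116×360 = 1.282 mm.
The walls prevent any net length change, so an axial force P (same in every segment) develops. Compatibility: P · Σ Lᵢ/(AᵢEᵢ) = δ_free.
The series flexibility is Σ Lᵢ/(AᵢEᵢ) = 210/(1175×68×10³) + 360/(155×110×10³) = 2.374×10⁻⁵ mm/N.
P = 1.282 / 2.374×10⁻⁵ = 54010 N = 54.01 kN, compressive.
σ_{aluminium} = P / A = 54010 / 1175 = 45.97 MPa.

σ ≈ 46 MPa (compressive)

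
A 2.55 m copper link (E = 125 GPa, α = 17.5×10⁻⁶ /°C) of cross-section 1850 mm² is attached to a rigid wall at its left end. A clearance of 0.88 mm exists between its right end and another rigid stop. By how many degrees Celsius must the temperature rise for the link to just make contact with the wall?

ΔT ≈ 19.7 °C

The gap closes when αΔT L = 0.88 mm, since the link is still unstressed at that instant.
ΔT = 0.88 / (17.5×10⁻⁶ × 2550) = 19.72 °C.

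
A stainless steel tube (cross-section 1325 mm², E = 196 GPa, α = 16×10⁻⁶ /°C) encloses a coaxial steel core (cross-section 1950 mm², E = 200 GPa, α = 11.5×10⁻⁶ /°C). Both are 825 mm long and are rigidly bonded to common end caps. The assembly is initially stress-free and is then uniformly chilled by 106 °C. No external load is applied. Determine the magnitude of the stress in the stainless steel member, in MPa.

σ ≈ 56.1 MPa (tensile)

Both members must finish at the same length. With the larger α, the stainless steel tends to over-contract; the plates restrain it, putting the stainless steel in tension and the steel in compression. With no external load the two internal forces are equal and opposite, magnitude P.
Setting the final lengths equal and cancelling L: (α₁ − α₂)ΔT = P/(A₁E₁) + P/(A₂E₂).
|α₁ − α₂|·ΔT = 4.5×10⁻⁶ × 106 = 0.000477.
1/(A₁E₁) + 1/(A₂E₂) = 1/(1325×196×10³) + 1/(1950×200×10³) = 6.415×10⁻⁹ N⁻¹.
So P = 0.000477 / 6.415×10⁻⁹ = 74.36 kN.
σ_{stainless steel} = P/A₁ = 74360/1325 = 56.12 MPa, tensile.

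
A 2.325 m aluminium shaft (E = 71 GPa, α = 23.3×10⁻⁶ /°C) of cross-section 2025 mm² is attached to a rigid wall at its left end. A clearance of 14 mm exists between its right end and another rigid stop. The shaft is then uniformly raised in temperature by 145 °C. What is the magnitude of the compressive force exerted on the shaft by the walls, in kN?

Free thermal elongation = αΔT L = 23.3×10⁻⁶ × 145 × 2325 = 7.855 mm.
Since δ_free = 7.86 mm is less than the 14 mm gap, the shaft never touches the wall. No axial force develops.

P ≈ 0 kN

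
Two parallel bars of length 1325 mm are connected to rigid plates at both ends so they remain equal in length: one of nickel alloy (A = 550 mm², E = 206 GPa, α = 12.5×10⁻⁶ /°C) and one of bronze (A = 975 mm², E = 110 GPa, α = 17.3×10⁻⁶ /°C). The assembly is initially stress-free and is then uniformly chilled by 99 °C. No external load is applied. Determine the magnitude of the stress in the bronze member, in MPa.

σ ≈ 26.9 MPa (tensile)

The bronze has the larger α, so on cooling it would change length more than the nickel alloy if both were free. The rigid plates force a common final length, so the bronze is put into tension and the nickel alloy into compression, with equal and opposite forces P (no external load).
Setting the final lengths equal and cancelling L: (α₁ − α₂)ΔT = P/(A₁E₁) + P/(A₂E₂).
|α₁ − α₂|·ΔT = 4.8×10⁻⁶ × 99 = 0.0004752.
1/(A₁E₁) + 1/(A₂E₂) = 1/(550×206×10³) + 1/(975×110×10³) = 1.815×10⁻⁸ N⁻¹.
So P = 0.0004752 / 1.815×10⁻⁸ = 26.18 kN.
σ_{bronze} = P/A₂ = 26180/975 = 26.85 MPa, tensile.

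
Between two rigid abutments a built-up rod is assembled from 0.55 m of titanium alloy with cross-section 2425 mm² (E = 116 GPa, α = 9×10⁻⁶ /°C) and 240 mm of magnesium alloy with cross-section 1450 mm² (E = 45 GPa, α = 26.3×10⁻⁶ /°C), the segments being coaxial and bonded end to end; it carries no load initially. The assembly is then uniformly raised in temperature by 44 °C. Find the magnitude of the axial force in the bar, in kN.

P ≈ 88 kN (compressive)

With the walls removed the bar would change length by δ_free = Σ αᵢΔT Lᵢ = 9×10⁻⁶×44×550 + 26.3×10⁻⁶×44×240 = 0.4955 mm.
The walls prevent any net length change, so an axial force P (same in every segment) develops. Compatibility: P · Σ Lᵢ/(AᵢEᵢ) = δ_free.
The series flexibility is Σ Lᵢ/(AᵢEᵢ) = 550/(2425×116×10³) + 240/(1450×45×10³) = 5.633×10⁻⁶ mm/N.
So P = 0.4955 / 5.633×10⁻⁶ = 87.96 kN, compressive.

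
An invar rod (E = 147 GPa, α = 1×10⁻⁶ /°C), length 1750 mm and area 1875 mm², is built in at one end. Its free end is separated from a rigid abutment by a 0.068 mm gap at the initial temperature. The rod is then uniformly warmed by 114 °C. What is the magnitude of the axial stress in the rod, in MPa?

Unrestrained expansion: δ_free = αΔT L = 1×10⁻⁶ × 114 × 1750 = 0.1995 mm.
After closing the 0.068 mm clearance, 0.1995 − 0.068 = 0.1315 mm of expansion remains to be suppressed by the wall.
Compatibility: PL/(AE) = 0.1315 mm, so σ = P/A = E × (0.1315/1750) = 11.05 MPa.

σ ≈ 11 MPa (compressive)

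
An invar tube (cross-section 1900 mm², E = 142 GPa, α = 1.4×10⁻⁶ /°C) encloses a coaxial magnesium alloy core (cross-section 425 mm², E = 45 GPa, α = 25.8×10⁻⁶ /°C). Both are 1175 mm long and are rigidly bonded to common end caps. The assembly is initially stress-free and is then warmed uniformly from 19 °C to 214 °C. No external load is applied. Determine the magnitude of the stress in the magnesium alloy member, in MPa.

Equilibrium of a rigid end plate with no external load gives equal and opposite internal forces ±P in the two members. Since α_{magnesium alloy} > α_{invar}, heating drives the magnesium alloy into compression and the invar into tension.
Setting the final lengths equal and cancelling L: (α₁ − α₂)ΔT = P/(A₁E₁) + P/(A₂E₂).
|α₁ − α₂|·ΔT = 24.4×10⁻⁶ × 195 = 0.004758.
1/(A₁E₁) + 1/(A₂E₂) = 1/(1900×142×10³) + 1/(425×45×10³) = 5.599×10⁻⁸ N⁻¹.
So P = 0.004758 / 5.599×10⁻⁸ = 84.97 kN.
σ_{magnesium alloy} = P/A₂ = 84970/425 = 199.9 MPa, compressive.

σ ≈ 200 MPa (compressive)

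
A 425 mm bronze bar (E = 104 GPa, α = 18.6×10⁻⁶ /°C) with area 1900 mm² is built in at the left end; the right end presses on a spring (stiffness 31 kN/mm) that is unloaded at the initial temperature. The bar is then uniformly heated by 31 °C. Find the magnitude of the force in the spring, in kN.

Free thermal expansion: δ_free = αΔT L = 18.6×10⁻⁶ × 31 × 425 = 0.2451 mm.
With a force P in the spring, the elastic change of the bar is PL/(AE) and that of the spring is P/k; compatibility requires their sum to equal δ_free.
So P = δ_free / [L/(AE) + 1/k] = 0.2451 / [ 425/(1900×104×10³) + 1/(31×10³) ].
P = 0.2451 / 3.441×10⁻⁵ = 7122 N.

P ≈ 7.12 kN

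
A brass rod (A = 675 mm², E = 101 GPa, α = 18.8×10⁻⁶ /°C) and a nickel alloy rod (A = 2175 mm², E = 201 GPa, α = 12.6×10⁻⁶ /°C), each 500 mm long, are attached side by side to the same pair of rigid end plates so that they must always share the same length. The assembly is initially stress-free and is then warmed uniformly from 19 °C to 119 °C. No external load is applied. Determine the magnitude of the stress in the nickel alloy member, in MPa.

Both members must finish at the same length. With the larger α, the brass tends to over-expand; the plates restrain it, putting the brass in compression and the nickel alloy in tension. With no external load the two internal forces are equal and opposite, magnitude P.
Equating the net (thermal + elastic) strains gives |α₁ − α₂|·ΔT = P·[1/(A₁E₁) + 1/(A₂E₂)].
|α₁ − α₂|·ΔT = 6.2×10⁻⁶ × 100 = 0.00062.
1/(A₁E₁) + 1/(A₂E₂) = 1/(675×101×10³) + 1/(2175×201×10³) = 1.696×10⁻⁸ N⁻¹.
So P = 0.00062 / 1.696×10⁻⁸ = 36.57 kN.
σ_{nickel alloy} = P/A₂ = 36570/2175 = 16.81 MPa, tensile.

σ ≈ 16.8 MPa (tensile)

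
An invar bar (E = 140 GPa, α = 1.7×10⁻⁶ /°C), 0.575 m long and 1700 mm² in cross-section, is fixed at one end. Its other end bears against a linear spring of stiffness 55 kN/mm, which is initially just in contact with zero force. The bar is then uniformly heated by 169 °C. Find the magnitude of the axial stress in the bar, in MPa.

σ ≈ 4.72 MPa (compressive)

If the spring were absent the bar would lengthen by αΔT L = 1.7×10⁻⁶ × 169 × 575 = 0.1652 mm.
With a force P in the spring, the elastic change of the bar is PL/(AE) and that of the spring is P/k; compatibility requires their sum to equal δ_free.
So P = δ_free / [L/(AE) + 1/k] = 0.1652 / [ 575/(1700×140×10³) + 1/(55×10³) ].
P = 0.1652 / 2.06×10⁻⁵ = 8020 N.
σ = P/A = 8020/1700 = 4.718 MPa.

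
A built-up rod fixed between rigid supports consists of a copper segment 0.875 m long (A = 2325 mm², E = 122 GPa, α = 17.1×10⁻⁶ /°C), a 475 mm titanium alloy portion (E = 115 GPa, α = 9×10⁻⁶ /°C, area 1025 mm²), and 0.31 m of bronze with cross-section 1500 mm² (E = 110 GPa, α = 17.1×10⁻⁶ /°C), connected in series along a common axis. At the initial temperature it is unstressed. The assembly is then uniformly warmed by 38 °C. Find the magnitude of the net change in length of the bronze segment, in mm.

|ΔL| ≈ 0.00664 mm

With the walls removed the bar would change length by δ_free = Σ αᵢΔT Lᵢ = 17.1×10⁻⁶×38×875 + 9×10⁻⁶×38×475 + 17.1×10⁻⁶×38×310 = 0.9325 mm.
Since the ends are fixed, an axial force P builds up, equal in every segment, with P · Σ Lᵢ/(AᵢEᵢ) = δ_free.
The series flexibility is Σ Lᵢ/(AᵢEᵢ) = 875/(2325×122×10³) + 475/(1025×115×10³) + 310/(1500×110×10³) = 8.993×10⁻⁶ mm/N.
So P = 0.9325 / 8.993×10⁻⁶ = 103.7 kN, compressive.
For the bronze segment, free thermal change = 17.1×10⁻⁶×38×310 = 0.2014 mm and elastic change from P = 103700×310/(1500×110×10³) = 0.1948 mm; these oppose, so the net change is 0.00664 mm (segment lengthens).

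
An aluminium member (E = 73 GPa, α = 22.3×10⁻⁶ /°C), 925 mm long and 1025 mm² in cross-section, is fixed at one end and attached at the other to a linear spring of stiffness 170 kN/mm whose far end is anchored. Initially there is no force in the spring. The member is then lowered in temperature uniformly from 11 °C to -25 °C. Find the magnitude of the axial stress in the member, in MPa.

The unrestrained thermal change is αΔT L = 22.3×10⁻⁶ × 36 × 925 = 0.7426 mm.
With a force P in the spring, the elastic change of the member is PL/(AE) and that of the spring is P/k; compatibility requires their sum to equal δ_free.
P [ L/(AE) + 1/k ] = δ_free → P [ 925/(1025×73×10³) + 1/(170×10³) ] = 0.7426.
P = 0.7426 / 1.824×10⁻⁵ = 40700 N.
σ = P/A = 40700/1025 = 39.71 MPa.

σ ≈ 39.7 MPa (tensile)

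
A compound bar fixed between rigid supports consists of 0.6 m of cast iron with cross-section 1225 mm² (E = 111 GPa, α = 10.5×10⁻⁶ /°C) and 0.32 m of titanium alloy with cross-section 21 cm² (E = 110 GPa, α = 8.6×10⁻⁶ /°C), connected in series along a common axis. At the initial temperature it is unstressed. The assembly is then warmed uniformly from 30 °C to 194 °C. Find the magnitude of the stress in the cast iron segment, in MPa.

σ ≈ 209 MPa (compressive)

Free thermal expansion of the whole bar: Σ αᵢΔT Lᵢ = 10.5×10⁻⁶×164×600 + 8.6×10⁻⁶×164×320 = 1.485 mm.
The rigid supports impose zero overall length change; the single axial force P common to all segments must satisfy P Σ Lᵢ/(AᵢEᵢ) = δ_free.
The series flexibility is Σ Lᵢ/(AᵢEᵢ) = 600/(1225×111×10³) + 320/(2100×110×10³) = 5.798×10⁻⁶ mm/N.
So P = 1.485 / 5.798×10⁻⁶ = 256 kN, compressive.
σ_{cast iron} = P / A = 256000 / 1225 = 209 MPa.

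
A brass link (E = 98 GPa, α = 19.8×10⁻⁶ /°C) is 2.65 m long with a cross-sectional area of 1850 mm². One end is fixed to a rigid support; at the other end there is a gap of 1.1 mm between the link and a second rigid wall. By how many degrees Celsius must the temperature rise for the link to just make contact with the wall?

ΔT ≈ 21 °C

The gap closes when αΔT L = 1.1 mm, since the link is still unstressed at that instant.
So ΔT = g/(αL) = 1.1/(19.8×10⁻⁶ × 2650) = 20.96 °C.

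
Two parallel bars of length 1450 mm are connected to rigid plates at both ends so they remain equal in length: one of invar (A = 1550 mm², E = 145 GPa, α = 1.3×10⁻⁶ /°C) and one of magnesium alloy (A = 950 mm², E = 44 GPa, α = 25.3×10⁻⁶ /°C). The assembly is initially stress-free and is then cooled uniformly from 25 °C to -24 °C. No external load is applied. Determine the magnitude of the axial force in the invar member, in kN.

The magnesium alloy has the larger α, so on cooling it would change length more than the invar if both were free. The rigid plates force a common final length, so the magnesium alloy is put into tension and the invar into compression, with equal and opposite forces P (no external load).
Setting the final lengths equal and cancelling L: (α₁ − α₂)ΔT = P/(A₁E₁) + P/(A₂E₂).
|α₁ − α₂|·ΔT = 24×10⁻⁶ × 49 = 0.001176.
1/(A₁E₁) + 1/(A₂E₂) = 1/(1550×145×10³) + 1/(950×44×10³) = 2.837×10⁻⁸ N⁻¹.
So P = 0.001176 / 2.837×10⁻⁸ = 41.45 kN.

P ≈ 41.4 kN (compressive in the invar)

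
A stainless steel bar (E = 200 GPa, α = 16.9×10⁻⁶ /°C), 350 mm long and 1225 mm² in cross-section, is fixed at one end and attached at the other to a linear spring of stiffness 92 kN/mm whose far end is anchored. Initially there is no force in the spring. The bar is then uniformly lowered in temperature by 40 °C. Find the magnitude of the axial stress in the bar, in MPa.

Free thermal contraction: δ_free = αΔT L = 16.9×10⁻⁶ × 40 × 350 = 0.2366 mm.
Let P be the tensile force in the spring. The bar extends elastically by PL/(AE) and the spring stretches by P/k; together these equal δ_free.
So P = δ_free / [L/(AE) + 1/k] = 0.2366 / [ 350/(1225×200×10³) + 1/(92×10³) ].
P = 0.2366 / 1.23×10⁻⁵ = 19240 N.
σ = P/A = 19240/1225 = 15.71 MPa.

σ ≈ 15.7 MPa (tensile)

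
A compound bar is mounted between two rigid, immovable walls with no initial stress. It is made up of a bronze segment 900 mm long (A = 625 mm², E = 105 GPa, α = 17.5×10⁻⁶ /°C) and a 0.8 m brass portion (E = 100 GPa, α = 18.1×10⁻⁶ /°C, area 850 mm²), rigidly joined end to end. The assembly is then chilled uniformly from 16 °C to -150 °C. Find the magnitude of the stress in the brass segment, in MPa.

If the supports were absent, the total length change would be Σ αᵢΔT Lᵢ = 17.5×10⁻⁶×166×900 + 18.1×10⁻⁶×166×800 = 5.018 mm.
Since the ends are fixed, an axial force P builds up, equal in every segment, with P · Σ Lᵢ/(AᵢEᵢ) = δ_free.
Σ Lᵢ/(AᵢEᵢ) = 900/(625×105×10³) + 800/(850×100×10³) = 2.313×10⁻⁵ mm/N.
P = 5.018 / 2.313×10⁻⁵ = 217000 N = 217 kN, tensile.
σ_{brass} = P / A = 217000 / 850 = 255.3 MPa.

σ ≈ 255 MPa (tensile)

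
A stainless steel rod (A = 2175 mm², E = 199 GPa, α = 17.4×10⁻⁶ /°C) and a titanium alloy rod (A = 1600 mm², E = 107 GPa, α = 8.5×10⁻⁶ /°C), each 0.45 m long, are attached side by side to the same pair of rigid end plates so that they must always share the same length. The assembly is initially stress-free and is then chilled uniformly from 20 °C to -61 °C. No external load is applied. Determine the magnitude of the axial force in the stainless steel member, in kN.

The stainless steel has the larger α, so on cooling it would change length more than the titanium alloy if both were free. The rigid plates force a common final length, so the stainless steel is put into tension and the titanium alloy into compression, with equal and opposite forces P (no external load).
Setting the final lengths equal and cancelling L: (α₁ − α₂)ΔT = P/(A₁E₁) + P/(A₂E₂).
|α₁ − α₂|·ΔT = 8.9×10⁻⁶ × 81 = 0.0007209.
1/(A₁E₁) + 1/(A₂E₂) = 1/(2175×199×10³) + 1/(1600×107×10³) = 8.152×10⁻⁹ N⁻¹.
P = 0.0007209 / 8.152×10⁻⁹ = 88440 N = 88.44 kN.

P ≈ 88.4 kN (tensile in the stainless steel)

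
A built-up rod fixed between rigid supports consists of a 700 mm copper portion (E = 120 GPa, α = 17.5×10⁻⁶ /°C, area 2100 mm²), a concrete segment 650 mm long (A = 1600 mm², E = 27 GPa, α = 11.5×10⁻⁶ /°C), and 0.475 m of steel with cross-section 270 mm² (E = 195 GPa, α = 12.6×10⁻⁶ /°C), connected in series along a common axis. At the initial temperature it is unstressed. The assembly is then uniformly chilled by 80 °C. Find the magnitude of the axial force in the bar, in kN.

P ≈ 76.6 kN (tensile)

If the supports were absent, the total length change would be Σ αᵢΔT Lᵢ = 17.5×10⁻⁶×80×700 + 11.5×10⁻⁶×80×650 + 12.6×10⁻⁶×80×475 = 2.057 mm.
The rigid supports impose zero overall length change; the single axial force P common to all segments must satisfy P Σ Lᵢ/(AᵢEᵢ) = δ_free.
Σ Lᵢ/(AᵢEᵢ) = 700/(2100×120×10³) + 650/(1600×27×10³) + 475/(270×195×10³) = 2.685×10⁻⁵ mm/N.
P = 2.057 / 2.685×10⁻⁵ = 76620 N = 76.62 kN, tensile.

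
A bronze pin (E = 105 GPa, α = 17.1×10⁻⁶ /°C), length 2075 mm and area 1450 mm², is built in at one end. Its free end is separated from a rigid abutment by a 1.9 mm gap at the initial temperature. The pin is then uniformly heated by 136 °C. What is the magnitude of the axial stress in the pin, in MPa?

Free thermal elongation = αΔT L = 17.1×10⁻⁶ × 136 × 2075 = 4.826 mm.
The gap closes (δ_free > 1.9 mm) and the wall then resists a further 4.826 − 1.9 = 2.926 mm of expansion.
Compatibility: PL/(AE) = 2.926 mm, so σ = P/A = E × (2.926/2075) = 148 MPa.

σ ≈ 148 MPa (compressive)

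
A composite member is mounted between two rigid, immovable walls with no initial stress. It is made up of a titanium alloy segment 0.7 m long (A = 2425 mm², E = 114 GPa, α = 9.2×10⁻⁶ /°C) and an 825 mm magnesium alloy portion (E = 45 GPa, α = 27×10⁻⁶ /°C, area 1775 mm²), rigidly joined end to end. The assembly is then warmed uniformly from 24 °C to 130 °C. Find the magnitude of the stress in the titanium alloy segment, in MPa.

With the walls removed the bar would change length by δ_free = Σ αᵢΔT Lᵢ = 9.2×10⁻⁶×106×700 + 27×10⁻⁶×106×825 = 3.044 mm.
Since the ends are fixed, an axial force P builds up, equal in every segment, with P · Σ Lᵢ/(AᵢEᵢ) = δ_free.
Σ Lᵢ/(AᵢEᵢ) = 700/(2425×114×10³) + 825/(1775×45×10³) = 1.286×10⁻⁵ mm/N.
P = 3.044 / 1.286×10⁻⁵ = 236700 N = 236.7 kN, compressive.
σ_{titanium alloy} = P / A = 236700 / 2425 = 97.6 MPa.

σ ≈ 97.6 MPa (compressive)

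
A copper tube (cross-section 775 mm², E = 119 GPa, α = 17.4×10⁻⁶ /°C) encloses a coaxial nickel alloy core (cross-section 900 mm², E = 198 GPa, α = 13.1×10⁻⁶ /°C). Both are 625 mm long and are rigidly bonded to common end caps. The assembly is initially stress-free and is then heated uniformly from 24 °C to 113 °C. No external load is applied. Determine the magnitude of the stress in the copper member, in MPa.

The copper has the larger α, so on heating it would change length more than the nickel alloy if both were free. The rigid plates force a common final length, so the copper is put into compression and the nickel alloy into tension, with equal and opposite forces P (no external load).
Setting the final lengths equal and cancelling L: (α₁ − α₂)ΔT = P/(A₁E₁) + P/(A₂E₂).
|α₁ − α₂|·ΔT = 4.3×10⁻⁶ × 89 = 0.0003827.
1/(A₁E₁) + 1/(A₂E₂) = 1/(775×119×10³) + 1/(900×198×10³) = 1.645×10⁻⁸ N⁻¹.
P = 0.0003827 / 1.645×10⁻⁸ = 23260 N = 23.26 kN.
σ_{copper} = P/A₁ = 23260/775 = 30.01 MPa, compressive.

σ ≈ 30 MPa (compressive)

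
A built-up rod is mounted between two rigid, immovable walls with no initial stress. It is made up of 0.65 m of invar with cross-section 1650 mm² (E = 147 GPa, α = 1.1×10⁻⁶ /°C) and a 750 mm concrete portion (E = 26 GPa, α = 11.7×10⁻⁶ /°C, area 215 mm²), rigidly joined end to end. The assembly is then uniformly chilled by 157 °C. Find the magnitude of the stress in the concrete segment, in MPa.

With the walls removed the bar would change length by δ_free = Σ αᵢΔT Lᵢ = 1.1×10⁻⁶×157×650 + 11.7×10⁻⁶×157×750 = 1.49 mm.
The walls prevent any net length change, so an axial force P (same in every segment) develops. Compatibility: P · Σ Lᵢ/(AᵢEᵢ) = δ_free.
Σ Lᵢ/(AᵢEᵢ) = 650/(1650×147×10³) + 750/(215×26×10³) = 0.0001368 mm/N.
P = 1.49 / 0.0001368 = 10890 N = 10.89 kN, tensile.
σ_{concrete} = P / A = 10890 / 215 = 50.64 MPa.

σ ≈ 50.6 MPa (tensile)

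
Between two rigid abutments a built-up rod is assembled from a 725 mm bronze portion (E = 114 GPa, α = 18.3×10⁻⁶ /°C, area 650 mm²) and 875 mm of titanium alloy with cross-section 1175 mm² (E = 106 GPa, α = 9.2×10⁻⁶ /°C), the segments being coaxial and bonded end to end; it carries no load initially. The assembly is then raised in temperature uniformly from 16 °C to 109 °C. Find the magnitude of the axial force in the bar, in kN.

P ≈ 118 kN (compressive)

With the walls removed the bar would change length by δ_free = Σ αᵢΔT Lᵢ = 18.3×10⁻⁶×93×725 + 9.2×10⁻⁶×93×875 = 1.983 mm.
The walls prevent any net length change, so an axial force P (same in every segment) develops. Compatibility: P · Σ Lᵢ/(AᵢEᵢ) = δ_free.
The series flexibility is Σ Lᵢ/(AᵢEᵢ) = 725/(650×114×10³) + 875/(1175×106×10³) = 1.681×10⁻⁵ mm/N.
So P = 1.983 / 1.681×10⁻⁵ = 117.9 kN, compressive.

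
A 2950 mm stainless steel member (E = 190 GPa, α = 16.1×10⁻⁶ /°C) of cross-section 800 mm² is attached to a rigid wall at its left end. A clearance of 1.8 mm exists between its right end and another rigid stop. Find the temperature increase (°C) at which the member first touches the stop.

ΔT ≈ 37.9 °C

The gap closes when αΔT L = 1.8 mm, since the member is still unstressed at that instant.
ΔT = 1.8 / (16.1×10⁻⁶ × 2950) = 37.9 °C.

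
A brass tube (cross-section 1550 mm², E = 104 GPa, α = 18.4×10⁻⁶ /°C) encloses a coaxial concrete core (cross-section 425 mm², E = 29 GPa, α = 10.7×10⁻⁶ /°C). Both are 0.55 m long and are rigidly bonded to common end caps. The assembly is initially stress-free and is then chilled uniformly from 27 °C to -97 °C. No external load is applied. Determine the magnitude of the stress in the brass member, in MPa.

σ ≈ 7.05 MPa (tensile)

The brass has the larger α, so on cooling it would change length more than the concrete if both were free. The rigid plates force a common final length, so the brass is put into tension and the concrete into compression, with equal and opposite forces P (no external load).
Compatibility of the two members (thermal + elastic change equal): (α₁ − α₂)ΔT = P·[1/(A₁E₁) + 1/(A₂E₂)].
|α₁ − α₂|·ΔT = 7.7×10⁻⁶ × 124 = 0.0009548.
1/(A₁E₁) + 1/(A₂E₂) = 1/(1550×104×10³) + 1/(425×29×10³) = 8.734×10⁻⁸ N⁻¹.
P = 0.0009548 / 8.734×10⁻⁸ = 10930 N = 10.93 kN.
σ_{brass} = P/A₁ = 10930/1550 = 7.053 MPa, tensile.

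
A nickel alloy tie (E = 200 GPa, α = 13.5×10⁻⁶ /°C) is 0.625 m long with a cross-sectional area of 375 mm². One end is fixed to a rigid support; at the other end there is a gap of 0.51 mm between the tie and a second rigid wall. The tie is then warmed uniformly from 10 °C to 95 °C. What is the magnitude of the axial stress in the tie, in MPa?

σ ≈ 66.3 MPa (compressive)

Unrestrained expansion: δ_free = αΔT L = 13.5×10⁻⁶ × 85 × 625 = 0.7172 mm.
The gap closes (δ_free > 0.51 mm) and the wall then resists a further 0.7172 − 0.51 = 0.2072 mm of expansion.
Compatibility: PL/(AE) = 0.2072 mm, so σ = P/A = E × (0.2072/625) = 66.3 MPa.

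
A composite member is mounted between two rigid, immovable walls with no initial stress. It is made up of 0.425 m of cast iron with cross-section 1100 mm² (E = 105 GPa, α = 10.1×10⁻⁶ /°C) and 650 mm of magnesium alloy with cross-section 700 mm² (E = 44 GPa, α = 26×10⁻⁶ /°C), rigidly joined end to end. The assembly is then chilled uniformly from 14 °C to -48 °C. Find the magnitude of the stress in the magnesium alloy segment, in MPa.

With the walls removed the bar would change length by δ_free = Σ αᵢΔT Lᵢ = 10.1×10⁻⁶×62×425 + 26×10⁻⁶×62×650 = 1.314 mm.
Since the ends are fixed, an axial force P builds up, equal in every segment, with P · Σ Lᵢ/(AᵢEᵢ) = δ_free.
Σ Lᵢ/(AᵢEᵢ) = 425/(1100×105×10³) + 650/(700×44×10³) = 2.478×10⁻⁵ mm/N.
So P = 1.314 / 2.478×10⁻⁵ = 53.02 kN, tensile.
σ_{magnesium alloy} = P / A = 53020 / 700 = 75.74 MPa.

σ ≈ 75.7 MPa (tensile)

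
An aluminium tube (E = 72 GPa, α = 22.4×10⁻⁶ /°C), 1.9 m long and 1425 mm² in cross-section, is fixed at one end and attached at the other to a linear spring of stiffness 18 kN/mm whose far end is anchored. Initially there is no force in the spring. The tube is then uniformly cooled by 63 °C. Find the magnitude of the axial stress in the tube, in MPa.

Free thermal contraction: δ_free = αΔT L = 22.4×10⁻⁶ × 63 × 1900 = 2.681 mm.
Let P be the tensile force in the spring. The tube extends elastically by PL/(AE) and the spring stretches by P/k; together these equal δ_free.
So P = δ_free / [L/(AE) + 1/k] = 2.681 / [ 1900/(1425×72×10³) + 1/(18×10³) ].
P = 2.681 / 7.407×10⁻⁵ = 36200 N.
σ = P/A = 36200/1425 = 25.4 MPa.

σ ≈ 25.4 MPa (tensile)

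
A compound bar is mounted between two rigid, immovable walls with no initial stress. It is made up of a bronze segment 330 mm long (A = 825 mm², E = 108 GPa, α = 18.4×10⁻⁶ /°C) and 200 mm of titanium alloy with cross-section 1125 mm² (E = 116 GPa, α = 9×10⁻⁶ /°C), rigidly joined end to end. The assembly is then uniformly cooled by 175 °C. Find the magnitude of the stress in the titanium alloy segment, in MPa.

σ ≈ 234 MPa (tensile)

If the supports were absent, the total length change would be Σ αᵢΔT Lᵢ = 18.4×10⁻⁶×175×330 + 9×10⁻⁶×175×200 = 1.378 mm.
The walls prevent any net length change, so an axial force P (same in every segment) develops. Compatibility: P · Σ Lᵢ/(AᵢEᵢ) = δ_free.
The series flexibility is Σ Lᵢ/(AᵢEᵢ) = 330/(825×108×10³) + 200/(1125×116×10³) = 5.236×10⁻⁶ mm/N.
P = 1.378 / 5.236×10⁻⁶ = 263100 N = 263.1 kN, tensile.
σ_{titanium alloy} = P / A = 263100 / 1125 = 233.9 MPa.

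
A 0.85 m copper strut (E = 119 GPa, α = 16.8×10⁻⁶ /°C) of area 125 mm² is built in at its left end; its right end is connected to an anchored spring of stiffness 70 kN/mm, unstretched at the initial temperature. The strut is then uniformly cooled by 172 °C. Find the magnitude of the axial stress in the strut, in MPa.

σ ≈ 275 MPa (tensile)

If the spring were absent the strut would shorten by αΔT L = 16.8×10⁻⁶ × 172 × 850 = 2.456 mm.
With a force P in the spring, the elastic change of the strut is PL/(AE) and that of the spring is P/k; compatibility requires their sum to equal δ_free.
So P = δ_free / [L/(AE) + 1/k] = 2.456 / [ 850/(125×119×10³) + 1/(70×10³) ].
P = 2.456 / 7.143×10⁻⁵ = 34390 N.
σ = P/A = 34390/125 = 275.1 MPa.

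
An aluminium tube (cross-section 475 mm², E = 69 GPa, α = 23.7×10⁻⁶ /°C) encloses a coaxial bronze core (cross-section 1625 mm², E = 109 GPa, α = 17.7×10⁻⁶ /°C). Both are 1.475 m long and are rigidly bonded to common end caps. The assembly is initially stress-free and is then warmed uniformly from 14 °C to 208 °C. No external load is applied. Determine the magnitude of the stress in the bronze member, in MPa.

Both members must finish at the same length. With the larger α, the aluminium tends to over-expand; the plates restrain it, putting the aluminium in compression and the bronze in tension. With no external load the two internal forces are equal and opposite, magnitude P.
Compatibility of the two members (thermal + elastic change equal): (α₁ − α₂)ΔT = P·[1/(A₁E₁) + 1/(A₂E₂)].
|α₁ − α₂|·ΔT = 6×10⁻⁶ × 194 = 0.001164.
1/(A₁E₁) + 1/(A₂E₂) = 1/(475×69×10³) + 1/(1625×109×10³) = 3.616×10⁻⁸ N⁻¹.
P = 0.001164 / 3.616×10⁻⁸ = 32190 N = 32.19 kN.
σ_{bronze} = P/A₂ = 32190/1625 = 19.81 MPa, tensile.

σ ≈ 19.8 MPa (tensile)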